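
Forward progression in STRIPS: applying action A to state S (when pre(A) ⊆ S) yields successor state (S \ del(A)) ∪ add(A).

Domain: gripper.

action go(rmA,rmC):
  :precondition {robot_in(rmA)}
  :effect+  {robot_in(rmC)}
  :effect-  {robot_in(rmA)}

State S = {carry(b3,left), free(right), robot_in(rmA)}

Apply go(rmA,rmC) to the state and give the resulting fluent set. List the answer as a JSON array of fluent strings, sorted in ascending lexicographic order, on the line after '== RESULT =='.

Compute (S \ del) ∪ add:
  pre ⊆ S: {robot_in(rmA)} ⊆ S  — applicable
  S \ del = {carry(b3,left), free(right)}
  ∪ add   = {carry(b3,left), free(right), robot_in(rmC)}

== RESULT ==
["carry(b3,left)", "free(right)", "robot_in(rmC)"]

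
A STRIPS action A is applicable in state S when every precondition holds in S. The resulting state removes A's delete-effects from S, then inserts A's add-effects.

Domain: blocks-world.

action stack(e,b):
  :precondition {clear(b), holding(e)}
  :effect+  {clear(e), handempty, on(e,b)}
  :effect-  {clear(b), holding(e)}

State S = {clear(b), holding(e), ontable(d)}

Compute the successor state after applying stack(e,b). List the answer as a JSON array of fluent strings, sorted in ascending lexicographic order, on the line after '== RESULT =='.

Compute (S \ del) ∪ add:
  pre ⊆ S: {clear(b), holding(e)} ⊆ S  — applicable
  S \ del = {ontable(d)}
  ∪ add   = {clear(e), handempty, on(e,b), ontable(d)}

== RESULT ==
["clear(e)", "handempty", "on(e,b)", "ontable(d)"]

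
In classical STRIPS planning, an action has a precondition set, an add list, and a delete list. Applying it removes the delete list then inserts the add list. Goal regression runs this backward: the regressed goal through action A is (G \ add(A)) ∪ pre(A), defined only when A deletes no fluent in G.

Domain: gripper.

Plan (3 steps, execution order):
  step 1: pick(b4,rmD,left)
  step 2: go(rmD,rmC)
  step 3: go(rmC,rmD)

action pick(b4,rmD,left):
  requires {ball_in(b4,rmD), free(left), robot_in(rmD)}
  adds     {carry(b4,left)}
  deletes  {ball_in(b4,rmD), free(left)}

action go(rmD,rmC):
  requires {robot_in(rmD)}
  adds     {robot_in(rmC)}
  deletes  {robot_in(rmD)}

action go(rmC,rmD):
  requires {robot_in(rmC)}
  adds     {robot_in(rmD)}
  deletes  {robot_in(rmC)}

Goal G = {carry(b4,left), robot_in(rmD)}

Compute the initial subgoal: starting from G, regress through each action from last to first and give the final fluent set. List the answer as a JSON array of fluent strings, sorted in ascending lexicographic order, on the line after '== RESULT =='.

Work backward from the goal:
  through step 3 (go(rmC,rmD)): drop {robot_in(rmD)}, keep {carry(b4,left)}, require {robot_in(rmC)}
    → {carry(b4,left), robot_in(rmC)}
  through step 2 (go(rmD,rmC)): drop {robot_in(rmC)}, keep {carry(b4,left)}, require {robot_in(rmD)}
    → {carry(b4,left), robot_in(rmD)}
  through step 1 (pick(b4,rmD,left)): drop {carry(b4,left)}, keep {robot_in(rmD)}, require {ball_in(b4,rmD), free(left), robot_in(rmD)}
    → {ball_in(b4,rmD), free(left), robot_in(rmD)}

== RESULT ==
["ball_in(b4,rmD)", "free(left)", "robot_in(rmD)"]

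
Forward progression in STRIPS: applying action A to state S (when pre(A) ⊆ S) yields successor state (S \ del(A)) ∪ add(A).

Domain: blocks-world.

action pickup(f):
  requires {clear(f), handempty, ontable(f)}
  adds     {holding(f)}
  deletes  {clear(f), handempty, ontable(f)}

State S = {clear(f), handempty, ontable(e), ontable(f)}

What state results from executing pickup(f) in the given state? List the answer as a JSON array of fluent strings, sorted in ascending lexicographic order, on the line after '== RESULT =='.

Compute (S \ del) ∪ add:
  pre ⊆ S: {clear(f), handempty, ontable(f)} ⊆ S  — applicable
  S \ del = {ontable(e)}
  ∪ add   = {holding(f), ontable(e)}

== RESULT ==
["holding(f)", "ontable(e)"]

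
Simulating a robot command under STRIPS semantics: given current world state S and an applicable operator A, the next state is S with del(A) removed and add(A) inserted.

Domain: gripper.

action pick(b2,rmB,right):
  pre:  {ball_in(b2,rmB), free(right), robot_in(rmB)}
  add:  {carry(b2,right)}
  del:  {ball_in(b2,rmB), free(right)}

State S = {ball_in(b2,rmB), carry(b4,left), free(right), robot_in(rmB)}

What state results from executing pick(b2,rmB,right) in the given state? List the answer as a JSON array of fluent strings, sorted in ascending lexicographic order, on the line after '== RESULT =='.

Progress:
  pre ⊆ S: {ball_in(b2,rmB), free(right), robot_in(rmB)} ⊆ S  — applicable
  S \ del = {carry(b4,left), robot_in(rmB)}
  ∪ add   = {carry(b2,right), carry(b4,left), robot_in(rmB)}

== RESULT ==
["carry(b2,right)", "carry(b4,left)", "robot_in(rmB)"]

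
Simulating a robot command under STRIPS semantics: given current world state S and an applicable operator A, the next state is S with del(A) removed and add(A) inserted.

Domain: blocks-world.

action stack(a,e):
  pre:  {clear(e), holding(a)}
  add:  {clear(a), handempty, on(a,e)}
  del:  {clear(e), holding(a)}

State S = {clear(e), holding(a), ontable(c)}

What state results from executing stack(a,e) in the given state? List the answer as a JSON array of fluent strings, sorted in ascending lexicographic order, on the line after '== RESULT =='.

Compute (S \ del) ∪ add:
  pre ⊆ S: {clear(e), holding(a)} ⊆ S  — applicable
  S \ del = {ontable(c)}
  ∪ add   = {clear(a), handempty, on(a,e), ontable(c)}

== RESULT ==
["clear(a)", "handempty", "on(a,e)", "ontable(c)"]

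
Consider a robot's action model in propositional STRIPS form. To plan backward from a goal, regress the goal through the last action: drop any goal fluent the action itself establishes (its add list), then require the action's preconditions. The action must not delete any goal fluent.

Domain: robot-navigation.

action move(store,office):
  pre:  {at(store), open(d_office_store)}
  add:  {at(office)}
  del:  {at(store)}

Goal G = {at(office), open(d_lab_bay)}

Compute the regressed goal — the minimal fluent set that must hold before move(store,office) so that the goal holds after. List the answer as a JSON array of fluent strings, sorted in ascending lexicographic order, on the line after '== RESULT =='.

Regress:
  G ∩ del = {}  (empty — regression defined)
  G \ add = {at(office), open(d_lab_bay)} \ {at(office)} = {open(d_lab_bay)}
  ∪ pre   = {open(d_lab_bay)} ∪ {at(store), open(d_office_store)}
          = {at(store), open(d_lab_bay), open(d_office_store)}

== RESULT ==
["at(store)", "open(d_lab_bay)", "open(d_office_store)"]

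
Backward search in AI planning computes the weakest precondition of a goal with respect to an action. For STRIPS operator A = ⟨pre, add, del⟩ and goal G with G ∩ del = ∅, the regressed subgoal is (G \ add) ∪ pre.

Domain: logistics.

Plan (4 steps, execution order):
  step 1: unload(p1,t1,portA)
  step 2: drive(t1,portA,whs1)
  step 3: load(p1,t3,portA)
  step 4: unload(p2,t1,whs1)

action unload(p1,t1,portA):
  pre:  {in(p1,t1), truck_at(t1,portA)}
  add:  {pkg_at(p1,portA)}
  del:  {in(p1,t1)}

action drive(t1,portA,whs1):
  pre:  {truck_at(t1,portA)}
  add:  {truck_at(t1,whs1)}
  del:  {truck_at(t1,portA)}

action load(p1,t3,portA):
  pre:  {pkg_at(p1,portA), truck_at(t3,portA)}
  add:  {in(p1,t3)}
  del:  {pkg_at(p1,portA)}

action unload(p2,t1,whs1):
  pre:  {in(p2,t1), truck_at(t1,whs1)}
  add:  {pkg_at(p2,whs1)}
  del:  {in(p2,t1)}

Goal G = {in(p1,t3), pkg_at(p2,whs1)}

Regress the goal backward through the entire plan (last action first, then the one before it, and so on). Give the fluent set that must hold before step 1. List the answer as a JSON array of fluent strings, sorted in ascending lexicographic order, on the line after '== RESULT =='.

Regress step by step:
  through step 4 (unload(p2,t1,whs1)): drop {pkg_at(p2,whs1)}, keep {in(p1,t3)}, require {in(p2,t1), truck_at(t1,whs1)}
    → {in(p1,t3), in(p2,t1), truck_at(t1,whs1)}
  through step 3 (load(p1,t3,portA)): drop {in(p1,t3)}, keep {in(p2,t1), truck_at(t1,whs1)}, require {pkg_at(p1,portA), truck_at(t3,portA)}
    → {in(p2,t1), pkg_at(p1,portA), truck_at(t1,whs1), truck_at(t3,portA)}
  through step 2 (drive(t1,portA,whs1)): drop {truck_at(t1,whs1)}, keep {in(p2,t1), pkg_at(p1,portA), truck_at(t3,portA)}, require {truck_at(t1,portA)}
    → {in(p2,t1), pkg_at(p1,portA), truck_at(t1,portA), truck_at(t3,portA)}
  through step 1 (unload(p1,t1,portA)): drop {pkg_at(p1,portA)}, keep {in(p2,t1), truck_at(t1,portA), truck_at(t3,portA)}, require {in(p1,t1), truck_at(t1,portA)}
    → {in(p1,t1), in(p2,t1), truck_at(t1,portA), truck_at(t3,portA)}

== RESULT ==
["in(p1,t1)", "in(p2,t1)", "truck_at(t1,portA)", "truck_at(t3,portA)"]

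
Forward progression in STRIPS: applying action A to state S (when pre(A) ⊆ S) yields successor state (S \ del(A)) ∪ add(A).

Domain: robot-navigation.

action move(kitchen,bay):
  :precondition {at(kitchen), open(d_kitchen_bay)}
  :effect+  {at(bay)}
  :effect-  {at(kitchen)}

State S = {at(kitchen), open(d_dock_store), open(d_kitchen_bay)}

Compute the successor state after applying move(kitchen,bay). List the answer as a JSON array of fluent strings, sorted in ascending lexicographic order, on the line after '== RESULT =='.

Progress:
  pre ⊆ S: {at(kitchen), open(d_kitchen_bay)} ⊆ S  — applicable
  S \ del = {open(d_dock_store), open(d_kitchen_bay)}
  ∪ add   = {at(bay), open(d_dock_store), open(d_kitchen_bay)}

== RESULT ==
["at(bay)", "open(d_dock_store)", "open(d_kitchen_bay)"]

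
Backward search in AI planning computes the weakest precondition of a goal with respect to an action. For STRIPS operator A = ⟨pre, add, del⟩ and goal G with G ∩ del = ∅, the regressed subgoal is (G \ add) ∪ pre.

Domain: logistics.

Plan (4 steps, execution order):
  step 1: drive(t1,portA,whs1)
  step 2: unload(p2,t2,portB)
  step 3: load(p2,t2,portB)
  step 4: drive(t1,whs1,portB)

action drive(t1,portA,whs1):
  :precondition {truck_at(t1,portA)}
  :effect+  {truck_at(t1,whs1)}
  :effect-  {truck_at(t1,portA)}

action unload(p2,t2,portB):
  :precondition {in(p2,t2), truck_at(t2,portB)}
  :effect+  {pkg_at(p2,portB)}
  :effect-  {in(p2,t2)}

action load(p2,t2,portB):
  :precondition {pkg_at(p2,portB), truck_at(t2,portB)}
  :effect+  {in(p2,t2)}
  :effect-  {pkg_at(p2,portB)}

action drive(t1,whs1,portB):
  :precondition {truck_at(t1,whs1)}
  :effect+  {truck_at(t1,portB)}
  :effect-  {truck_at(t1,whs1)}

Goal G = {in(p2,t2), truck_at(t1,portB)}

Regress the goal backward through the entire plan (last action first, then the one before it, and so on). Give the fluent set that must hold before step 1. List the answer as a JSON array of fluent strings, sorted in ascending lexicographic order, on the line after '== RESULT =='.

Work backward from the goal:
  through step 4 (drive(t1,whs1,portB)): drop {truck_at(t1,portB)}, keep {in(p2,t2)}, require {truck_at(t1,whs1)}
    → {in(p2,t2), truck_at(t1,whs1)}
  through step 3 (load(p2,t2,portB)): drop {in(p2,t2)}, keep {truck_at(t1,whs1)}, require {pkg_at(p2,portB), truck_at(t2,portB)}
    → {pkg_at(p2,portB), truck_at(t1,whs1), truck_at(t2,portB)}
  through step 2 (unload(p2,t2,portB)): drop {pkg_at(p2,portB)}, keep {truck_at(t1,whs1), truck_at(t2,portB)}, require {in(p2,t2), truck_at(t2,portB)}
    → {in(p2,t2), truck_at(t1,whs1), truck_at(t2,portB)}
  through step 1 (drive(t1,portA,whs1)): drop {truck_at(t1,whs1)}, keep {in(p2,t2), truck_at(t2,portB)}, require {truck_at(t1,portA)}
    → {in(p2,t2), truck_at(t1,portA), truck_at(t2,portB)}

== RESULT ==
["in(p2,t2)", "truck_at(t1,portA)", "truck_at(t2,portB)"]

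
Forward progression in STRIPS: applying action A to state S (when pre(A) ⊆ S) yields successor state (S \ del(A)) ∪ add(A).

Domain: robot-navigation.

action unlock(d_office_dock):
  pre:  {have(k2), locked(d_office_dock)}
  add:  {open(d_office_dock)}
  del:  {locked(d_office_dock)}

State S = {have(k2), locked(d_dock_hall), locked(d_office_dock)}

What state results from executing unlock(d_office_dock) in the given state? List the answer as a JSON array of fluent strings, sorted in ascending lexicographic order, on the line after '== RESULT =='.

Progress:
  pre ⊆ S: {have(k2), locked(d_office_dock)} ⊆ S  — applicable
  S \ del = {have(k2), locked(d_dock_hall)}
  ∪ add   = {have(k2), locked(d_dock_hall), open(d_office_dock)}

== RESULT ==
["have(k2)", "locked(d_dock_hall)", "open(d_office_dock)"]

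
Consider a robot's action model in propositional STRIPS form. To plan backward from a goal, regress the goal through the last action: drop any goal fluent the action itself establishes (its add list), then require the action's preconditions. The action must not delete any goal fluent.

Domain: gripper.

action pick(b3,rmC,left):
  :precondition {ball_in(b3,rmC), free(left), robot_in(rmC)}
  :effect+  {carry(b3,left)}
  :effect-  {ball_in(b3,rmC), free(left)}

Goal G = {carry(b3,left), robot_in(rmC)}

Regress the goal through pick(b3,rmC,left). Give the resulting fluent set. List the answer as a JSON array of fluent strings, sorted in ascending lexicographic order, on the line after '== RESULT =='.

Regress:
  G ∩ del = {}  (empty — regression defined)
  G \ add = {carry(b3,left), robot_in(rmC)} \ {carry(b3,left)} = {robot_in(rmC)}
  ∪ pre   = {robot_in(rmC)} ∪ {ball_in(b3,rmC), free(left), robot_in(rmC)}
          = {ball_in(b3,rmC), free(left), robot_in(rmC)}

== RESULT ==
["ball_in(b3,rmC)", "free(left)", "robot_in(rmC)"]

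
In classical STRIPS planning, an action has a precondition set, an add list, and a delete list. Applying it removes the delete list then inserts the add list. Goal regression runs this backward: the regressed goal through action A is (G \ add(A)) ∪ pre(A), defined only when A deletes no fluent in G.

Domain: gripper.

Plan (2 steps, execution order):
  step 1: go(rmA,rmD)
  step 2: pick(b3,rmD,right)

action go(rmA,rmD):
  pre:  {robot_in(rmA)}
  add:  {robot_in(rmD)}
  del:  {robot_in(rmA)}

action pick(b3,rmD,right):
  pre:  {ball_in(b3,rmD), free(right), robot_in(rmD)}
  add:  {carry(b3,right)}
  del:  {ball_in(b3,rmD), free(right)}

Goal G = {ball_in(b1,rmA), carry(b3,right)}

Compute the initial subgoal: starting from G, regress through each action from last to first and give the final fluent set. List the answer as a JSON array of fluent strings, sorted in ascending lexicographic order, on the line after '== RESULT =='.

Work backward from the goal:
  through step 2 (pick(b3,rmD,right)): drop {carry(b3,right)}, keep {ball_in(b1,rmA)}, require {ball_in(b3,rmD), free(right), robot_in(rmD)}
    → {ball_in(b1,rmA), ball_in(b3,rmD), free(right), robot_in(rmD)}
  through step 1 (go(rmA,rmD)): drop {robot_in(rmD)}, keep {ball_in(b1,rmA), ball_in(b3,rmD), free(right)}, require {robot_in(rmA)}
    → {ball_in(b1,rmA), ball_in(b3,rmD), free(right), robot_in(rmA)}

== RESULT ==
["ball_in(b1,rmA)", "ball_in(b3,rmD)", "free(right)", "robot_in(rmA)"]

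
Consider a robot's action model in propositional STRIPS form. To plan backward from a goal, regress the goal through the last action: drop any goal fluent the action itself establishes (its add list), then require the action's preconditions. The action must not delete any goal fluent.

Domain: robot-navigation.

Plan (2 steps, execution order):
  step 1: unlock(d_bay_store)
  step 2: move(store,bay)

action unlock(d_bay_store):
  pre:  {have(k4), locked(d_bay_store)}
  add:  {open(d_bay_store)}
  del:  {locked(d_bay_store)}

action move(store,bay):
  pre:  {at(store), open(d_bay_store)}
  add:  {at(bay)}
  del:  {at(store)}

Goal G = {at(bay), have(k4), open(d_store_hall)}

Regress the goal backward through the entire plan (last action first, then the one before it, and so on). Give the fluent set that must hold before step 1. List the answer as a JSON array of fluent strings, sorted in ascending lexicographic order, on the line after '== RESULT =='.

Regress step by step:
  through step 2 (move(store,bay)): drop {at(bay)}, keep {have(k4), open(d_store_hall)}, require {at(store), open(d_bay_store)}
    → {at(store), have(k4), open(d_bay_store), open(d_store_hall)}
  through step 1 (unlock(d_bay_store)): drop {open(d_bay_store)}, keep {at(store), have(k4), open(d_store_hall)}, require {have(k4), locked(d_bay_store)}
    → {at(store), have(k4), locked(d_bay_store), open(d_store_hall)}

== RESULT ==
["at(store)", "have(k4)", "locked(d_bay_store)", "open(d_store_hall)"]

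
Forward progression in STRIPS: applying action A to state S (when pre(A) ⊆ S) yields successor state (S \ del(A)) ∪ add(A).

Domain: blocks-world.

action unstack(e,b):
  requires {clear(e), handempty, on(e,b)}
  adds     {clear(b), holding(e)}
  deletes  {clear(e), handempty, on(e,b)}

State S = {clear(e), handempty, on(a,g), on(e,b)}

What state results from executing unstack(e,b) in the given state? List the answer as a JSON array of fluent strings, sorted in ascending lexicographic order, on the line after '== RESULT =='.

Progress:
  pre ⊆ S: {clear(e), handempty, on(e,b)} ⊆ S  — applicable
  S \ del = {on(a,g)}
  ∪ add   = {clear(b), holding(e), on(a,g)}

== RESULT ==
["clear(b)", "holding(e)", "on(a,g)"]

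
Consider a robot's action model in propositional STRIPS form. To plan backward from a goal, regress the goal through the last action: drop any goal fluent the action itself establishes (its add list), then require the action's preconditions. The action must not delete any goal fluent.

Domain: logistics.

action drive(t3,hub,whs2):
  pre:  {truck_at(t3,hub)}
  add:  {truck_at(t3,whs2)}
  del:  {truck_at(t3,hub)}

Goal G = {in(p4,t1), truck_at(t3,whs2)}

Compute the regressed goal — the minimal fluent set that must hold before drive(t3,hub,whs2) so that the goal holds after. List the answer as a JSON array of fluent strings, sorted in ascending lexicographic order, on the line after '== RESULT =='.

Compute (G \ add) ∪ pre:
  G ∩ del = {}  (empty — regression defined)
  G \ add = {in(p4,t1), truck_at(t3,whs2)} \ {truck_at(t3,whs2)} = {in(p4,t1)}
  ∪ pre   = {in(p4,t1)} ∪ {truck_at(t3,hub)}
          = {in(p4,t1), truck_at(t3,hub)}

== RESULT ==
["in(p4,t1)", "truck_at(t3,hub)"]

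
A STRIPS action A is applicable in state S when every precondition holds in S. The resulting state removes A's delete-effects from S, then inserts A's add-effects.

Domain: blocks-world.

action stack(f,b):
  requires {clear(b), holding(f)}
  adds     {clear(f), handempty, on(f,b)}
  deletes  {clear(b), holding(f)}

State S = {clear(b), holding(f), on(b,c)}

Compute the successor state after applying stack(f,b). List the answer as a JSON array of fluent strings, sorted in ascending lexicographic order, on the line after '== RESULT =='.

Compute (S \ del) ∪ add:
  pre ⊆ S: {clear(b), holding(f)} ⊆ S  — applicable
  S \ del = {on(b,c)}
  ∪ add   = {clear(f), handempty, on(b,c), on(f,b)}

== RESULT ==
["clear(f)", "handempty", "on(b,c)", "on(f,b)"]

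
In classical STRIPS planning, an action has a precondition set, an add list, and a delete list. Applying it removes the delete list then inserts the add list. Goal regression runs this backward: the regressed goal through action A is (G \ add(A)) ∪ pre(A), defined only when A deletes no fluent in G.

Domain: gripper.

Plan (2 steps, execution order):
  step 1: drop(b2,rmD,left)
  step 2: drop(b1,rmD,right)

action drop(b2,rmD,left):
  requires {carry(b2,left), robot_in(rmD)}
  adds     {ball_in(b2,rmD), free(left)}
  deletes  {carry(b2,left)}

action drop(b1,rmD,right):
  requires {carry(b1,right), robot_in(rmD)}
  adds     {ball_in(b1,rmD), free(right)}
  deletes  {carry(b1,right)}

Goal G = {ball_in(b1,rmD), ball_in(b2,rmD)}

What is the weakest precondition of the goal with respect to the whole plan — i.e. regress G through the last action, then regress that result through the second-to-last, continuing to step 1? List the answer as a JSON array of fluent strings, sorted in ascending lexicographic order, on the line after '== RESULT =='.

Regress step by step:
  through step 2 (drop(b1,rmD,right)): drop {ball_in(b1,rmD)}, keep {ball_in(b2,rmD)}, require {carry(b1,right), robot_in(rmD)}
    → {ball_in(b2,rmD), carry(b1,right), robot_in(rmD)}
  through step 1 (drop(b2,rmD,left)): drop {ball_in(b2,rmD)}, keep {carry(b1,right), robot_in(rmD)}, require {carry(b2,left), robot_in(rmD)}
    → {carry(b1,right), carry(b2,left), robot_in(rmD)}

== RESULT ==
["carry(b1,right)", "carry(b2,left)", "robot_in(rmD)"]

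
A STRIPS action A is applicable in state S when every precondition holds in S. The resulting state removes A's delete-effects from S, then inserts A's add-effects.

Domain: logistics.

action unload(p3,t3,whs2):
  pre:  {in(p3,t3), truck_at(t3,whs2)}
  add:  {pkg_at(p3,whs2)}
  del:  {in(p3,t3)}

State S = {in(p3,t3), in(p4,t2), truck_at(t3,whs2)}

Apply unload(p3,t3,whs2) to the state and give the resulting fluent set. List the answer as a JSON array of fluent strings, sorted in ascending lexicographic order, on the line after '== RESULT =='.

Compute (S \ del) ∪ add:
  pre ⊆ S: {in(p3,t3), truck_at(t3,whs2)} ⊆ S  — applicable
  S \ del = {in(p4,t2), truck_at(t3,whs2)}
  ∪ add   = {in(p4,t2), pkg_at(p3,whs2), truck_at(t3,whs2)}

== RESULT ==
["in(p4,t2)", "pkg_at(p3,whs2)", "truck_at(t3,whs2)"]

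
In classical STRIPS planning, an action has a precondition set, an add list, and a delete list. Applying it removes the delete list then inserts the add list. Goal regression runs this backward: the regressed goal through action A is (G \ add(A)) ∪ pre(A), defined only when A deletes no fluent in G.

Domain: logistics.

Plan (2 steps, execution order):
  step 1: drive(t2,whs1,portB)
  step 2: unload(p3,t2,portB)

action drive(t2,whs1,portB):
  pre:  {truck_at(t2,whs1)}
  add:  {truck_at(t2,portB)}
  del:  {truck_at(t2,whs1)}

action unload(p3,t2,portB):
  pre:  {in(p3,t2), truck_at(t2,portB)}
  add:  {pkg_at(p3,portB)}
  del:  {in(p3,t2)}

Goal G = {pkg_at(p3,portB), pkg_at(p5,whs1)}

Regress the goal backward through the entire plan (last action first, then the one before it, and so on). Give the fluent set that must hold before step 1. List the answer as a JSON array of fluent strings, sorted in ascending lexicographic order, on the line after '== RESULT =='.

Regress step by step:
  through step 2 (unload(p3,t2,portB)): drop {pkg_at(p3,portB)}, keep {pkg_at(p5,whs1)}, require {in(p3,t2), truck_at(t2,portB)}
    → {in(p3,t2), pkg_at(p5,whs1), truck_at(t2,portB)}
  through step 1 (drive(t2,whs1,portB)): drop {truck_at(t2,portB)}, keep {in(p3,t2), pkg_at(p5,whs1)}, require {truck_at(t2,whs1)}
    → {in(p3,t2), pkg_at(p5,whs1), truck_at(t2,whs1)}

== RESULT ==
["in(p3,t2)", "pkg_at(p5,whs1)", "truck_at(t2,whs1)"]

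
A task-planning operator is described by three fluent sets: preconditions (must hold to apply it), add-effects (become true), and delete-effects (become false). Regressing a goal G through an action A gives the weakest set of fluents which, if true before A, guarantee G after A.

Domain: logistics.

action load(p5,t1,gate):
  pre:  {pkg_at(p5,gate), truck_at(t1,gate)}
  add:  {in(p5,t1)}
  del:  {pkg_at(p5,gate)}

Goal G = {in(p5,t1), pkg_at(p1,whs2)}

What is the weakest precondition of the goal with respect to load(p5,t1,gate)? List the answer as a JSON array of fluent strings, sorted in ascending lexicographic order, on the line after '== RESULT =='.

Regress:
  G ∩ del = {}  (empty — regression defined)
  G \ add = {in(p5,t1), pkg_at(p1,whs2)} \ {in(p5,t1)} = {pkg_at(p1,whs2)}
  ∪ pre   = {pkg_at(p1,whs2)} ∪ {pkg_at(p5,gate), truck_at(t1,gate)}
          = {pkg_at(p1,whs2), pkg_at(p5,gate), truck_at(t1,gate)}

== RESULT ==
["pkg_at(p1,whs2)", "pkg_at(p5,gate)", "truck_at(t1,gate)"]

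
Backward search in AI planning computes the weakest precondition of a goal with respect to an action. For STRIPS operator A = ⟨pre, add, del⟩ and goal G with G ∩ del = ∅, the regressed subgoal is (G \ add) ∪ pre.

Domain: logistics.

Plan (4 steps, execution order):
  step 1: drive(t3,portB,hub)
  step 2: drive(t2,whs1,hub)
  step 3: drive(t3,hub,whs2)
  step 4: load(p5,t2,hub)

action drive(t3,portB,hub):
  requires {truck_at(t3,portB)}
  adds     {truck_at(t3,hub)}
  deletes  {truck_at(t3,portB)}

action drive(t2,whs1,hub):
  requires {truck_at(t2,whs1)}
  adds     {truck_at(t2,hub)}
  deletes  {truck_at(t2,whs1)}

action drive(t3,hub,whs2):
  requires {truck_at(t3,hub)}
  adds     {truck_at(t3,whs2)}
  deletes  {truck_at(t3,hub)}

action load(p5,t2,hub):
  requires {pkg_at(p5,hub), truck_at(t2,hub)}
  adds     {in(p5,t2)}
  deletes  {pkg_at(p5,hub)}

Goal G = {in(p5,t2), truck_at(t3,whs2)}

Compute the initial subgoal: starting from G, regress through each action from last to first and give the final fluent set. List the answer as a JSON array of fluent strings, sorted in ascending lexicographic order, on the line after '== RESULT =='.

Regress step by step:
  through step 4 (load(p5,t2,hub)): drop {in(p5,t2)}, keep {truck_at(t3,whs2)}, require {pkg_at(p5,hub), truck_at(t2,hub)}
    → {pkg_at(p5,hub), truck_at(t2,hub), truck_at(t3,whs2)}
  through step 3 (drive(t3,hub,whs2)): drop {truck_at(t3,whs2)}, keep {pkg_at(p5,hub), truck_at(t2,hub)}, require {truck_at(t3,hub)}
    → {pkg_at(p5,hub), truck_at(t2,hub), truck_at(t3,hub)}
  through step 2 (drive(t2,whs1,hub)): drop {truck_at(t2,hub)}, keep {pkg_at(p5,hub), truck_at(t3,hub)}, require {truck_at(t2,whs1)}
    → {pkg_at(p5,hub), truck_at(t2,whs1), truck_at(t3,hub)}
  through step 1 (drive(t3,portB,hub)): drop {truck_at(t3,hub)}, keep {pkg_at(p5,hub), truck_at(t2,whs1)}, require {truck_at(t3,portB)}
    → {pkg_at(p5,hub), truck_at(t2,whs1), truck_at(t3,portB)}

== RESULT ==
["pkg_at(p5,hub)", "truck_at(t2,whs1)", "truck_at(t3,portB)"]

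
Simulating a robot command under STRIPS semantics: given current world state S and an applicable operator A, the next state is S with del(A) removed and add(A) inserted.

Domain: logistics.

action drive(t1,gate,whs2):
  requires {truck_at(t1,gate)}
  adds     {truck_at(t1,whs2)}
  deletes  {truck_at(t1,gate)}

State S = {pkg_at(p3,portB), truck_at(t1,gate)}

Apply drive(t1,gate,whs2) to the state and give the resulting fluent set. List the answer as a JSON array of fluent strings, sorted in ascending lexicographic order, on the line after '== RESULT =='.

Compute (S \ del) ∪ add:
  pre ⊆ S: {truck_at(t1,gate)} ⊆ S  — applicable
  S \ del = {pkg_at(p3,portB)}
  ∪ add   = {pkg_at(p3,portB), truck_at(t1,whs2)}

== RESULT ==
["pkg_at(p3,portB)", "truck_at(t1,whs2)"]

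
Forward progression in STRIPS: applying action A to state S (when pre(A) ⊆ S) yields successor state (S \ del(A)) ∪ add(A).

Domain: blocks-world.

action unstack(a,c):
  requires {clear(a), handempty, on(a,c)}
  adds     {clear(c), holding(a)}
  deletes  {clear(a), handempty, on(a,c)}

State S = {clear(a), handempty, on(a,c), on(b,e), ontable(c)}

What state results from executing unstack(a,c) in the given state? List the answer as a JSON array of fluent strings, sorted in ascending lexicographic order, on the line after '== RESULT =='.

Progress:
  pre ⊆ S: {clear(a), handempty, on(a,c)} ⊆ S  — applicable
  S \ del = {on(b,e), ontable(c)}
  ∪ add   = {clear(c), holding(a), on(b,e), ontable(c)}

== RESULT ==
["clear(c)", "holding(a)", "on(b,e)", "ontable(c)"]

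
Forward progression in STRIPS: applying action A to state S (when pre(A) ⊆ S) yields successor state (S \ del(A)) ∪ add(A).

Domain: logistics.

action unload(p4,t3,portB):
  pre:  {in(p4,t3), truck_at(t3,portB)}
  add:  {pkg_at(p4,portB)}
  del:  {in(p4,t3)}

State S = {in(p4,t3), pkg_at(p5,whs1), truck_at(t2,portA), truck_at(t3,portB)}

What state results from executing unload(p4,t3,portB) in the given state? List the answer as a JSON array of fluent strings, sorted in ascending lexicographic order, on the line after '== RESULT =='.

Progress:
  pre ⊆ S: {in(p4,t3), truck_at(t3,portB)} ⊆ S  — applicable
  S \ del = {pkg_at(p5,whs1), truck_at(t2,portA), truck_at(t3,portB)}
  ∪ add   = {pkg_at(p4,portB), pkg_at(p5,whs1), truck_at(t2,portA), truck_at(t3,portB)}

== RESULT ==
["pkg_at(p4,portB)", "pkg_at(p5,whs1)", "truck_at(t2,portA)", "truck_at(t3,portB)"]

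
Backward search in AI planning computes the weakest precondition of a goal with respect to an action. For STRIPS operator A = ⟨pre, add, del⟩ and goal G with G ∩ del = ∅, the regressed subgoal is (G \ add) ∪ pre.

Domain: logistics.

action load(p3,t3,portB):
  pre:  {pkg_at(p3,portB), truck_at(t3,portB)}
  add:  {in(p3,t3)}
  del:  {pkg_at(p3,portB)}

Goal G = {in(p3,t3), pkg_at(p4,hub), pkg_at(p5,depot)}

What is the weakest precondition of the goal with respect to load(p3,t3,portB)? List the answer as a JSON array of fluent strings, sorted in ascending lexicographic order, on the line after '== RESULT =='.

Compute (G \ add) ∪ pre:
  G ∩ del = {}  (empty — regression defined)
  G \ add = {in(p3,t3), pkg_at(p4,hub), pkg_at(p5,depot)} \ {in(p3,t3)} = {pkg_at(p4,hub), pkg_at(p5,depot)}
  ∪ pre   = {pkg_at(p4,hub), pkg_at(p5,depot)} ∪ {pkg_at(p3,portB), truck_at(t3,portB)}
          = {pkg_at(p3,portB), pkg_at(p4,hub), pkg_at(p5,depot), truck_at(t3,portB)}

== RESULT ==
["pkg_at(p3,portB)", "pkg_at(p4,hub)", "pkg_at(p5,depot)", "truck_at(t3,portB)"]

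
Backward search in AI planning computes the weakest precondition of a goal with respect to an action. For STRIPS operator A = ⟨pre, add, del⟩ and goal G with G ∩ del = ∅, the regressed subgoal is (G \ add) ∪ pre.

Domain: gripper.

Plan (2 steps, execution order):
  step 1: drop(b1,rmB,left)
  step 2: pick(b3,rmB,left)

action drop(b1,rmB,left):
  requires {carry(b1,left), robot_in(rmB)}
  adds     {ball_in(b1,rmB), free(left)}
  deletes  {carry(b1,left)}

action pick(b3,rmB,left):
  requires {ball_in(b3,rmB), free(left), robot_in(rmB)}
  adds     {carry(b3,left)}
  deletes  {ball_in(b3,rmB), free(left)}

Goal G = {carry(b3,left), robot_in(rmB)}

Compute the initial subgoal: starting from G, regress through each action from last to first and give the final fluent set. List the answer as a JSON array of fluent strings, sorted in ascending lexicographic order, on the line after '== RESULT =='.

Regress step by step:
  through step 2 (pick(b3,rmB,left)): drop {carry(b3,left)}, keep {robot_in(rmB)}, require {ball_in(b3,rmB), free(left), robot_in(rmB)}
    → {ball_in(b3,rmB), free(left), robot_in(rmB)}
  through step 1 (drop(b1,rmB,left)): drop {free(left)}, keep {ball_in(b3,rmB), robot_in(rmB)}, require {carry(b1,left), robot_in(rmB)}
    → {ball_in(b3,rmB), carry(b1,left), robot_in(rmB)}

== RESULT ==
["ball_in(b3,rmB)", "carry(b1,left)", "robot_in(rmB)"]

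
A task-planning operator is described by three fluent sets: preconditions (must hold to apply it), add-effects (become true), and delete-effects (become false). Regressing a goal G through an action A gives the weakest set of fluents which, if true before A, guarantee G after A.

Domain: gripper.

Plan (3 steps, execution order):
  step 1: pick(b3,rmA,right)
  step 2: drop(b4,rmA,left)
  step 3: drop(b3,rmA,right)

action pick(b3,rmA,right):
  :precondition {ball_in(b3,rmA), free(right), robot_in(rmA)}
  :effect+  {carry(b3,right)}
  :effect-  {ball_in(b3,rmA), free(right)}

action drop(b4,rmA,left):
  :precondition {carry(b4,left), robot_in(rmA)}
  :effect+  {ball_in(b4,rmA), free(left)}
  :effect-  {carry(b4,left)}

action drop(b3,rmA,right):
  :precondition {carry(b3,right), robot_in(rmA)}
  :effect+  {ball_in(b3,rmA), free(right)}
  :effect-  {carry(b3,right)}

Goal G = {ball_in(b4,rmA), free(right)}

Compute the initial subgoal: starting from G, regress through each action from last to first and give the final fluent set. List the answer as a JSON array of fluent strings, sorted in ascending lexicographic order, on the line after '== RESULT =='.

Regress step by step:
  through step 3 (drop(b3,rmA,right)): drop {free(right)}, keep {ball_in(b4,rmA)}, require {carry(b3,right), robot_in(rmA)}
    → {ball_in(b4,rmA), carry(b3,right), robot_in(rmA)}
  through step 2 (drop(b4,rmA,left)): drop {ball_in(b4,rmA)}, keep {carry(b3,right), robot_in(rmA)}, require {carry(b4,left), robot_in(rmA)}
    → {carry(b3,right), carry(b4,left), robot_in(rmA)}
  through step 1 (pick(b3,rmA,right)): drop {carry(b3,right)}, keep {carry(b4,left), robot_in(rmA)}, require {ball_in(b3,rmA), free(right), robot_in(rmA)}
    → {ball_in(b3,rmA), carry(b4,left), free(right), robot_in(rmA)}

== RESULT ==
["ball_in(b3,rmA)", "carry(b4,left)", "free(right)", "robot_in(rmA)"]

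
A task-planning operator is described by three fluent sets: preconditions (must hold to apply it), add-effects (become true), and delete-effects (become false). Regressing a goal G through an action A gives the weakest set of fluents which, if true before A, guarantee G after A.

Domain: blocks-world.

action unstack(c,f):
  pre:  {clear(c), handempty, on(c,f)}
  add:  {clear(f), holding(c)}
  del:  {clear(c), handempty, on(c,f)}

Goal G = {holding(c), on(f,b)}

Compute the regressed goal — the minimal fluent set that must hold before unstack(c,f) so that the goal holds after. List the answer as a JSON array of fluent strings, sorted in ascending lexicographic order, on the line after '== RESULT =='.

Regress:
  G ∩ del = {}  (empty — regression defined)
  G \ add = {holding(c), on(f,b)} \ {clear(f), holding(c)} = {on(f,b)}
  ∪ pre   = {on(f,b)} ∪ {clear(c), handempty, on(c,f)}
          = {clear(c), handempty, on(c,f), on(f,b)}

== RESULT ==
["clear(c)", "handempty", "on(c,f)", "on(f,b)"]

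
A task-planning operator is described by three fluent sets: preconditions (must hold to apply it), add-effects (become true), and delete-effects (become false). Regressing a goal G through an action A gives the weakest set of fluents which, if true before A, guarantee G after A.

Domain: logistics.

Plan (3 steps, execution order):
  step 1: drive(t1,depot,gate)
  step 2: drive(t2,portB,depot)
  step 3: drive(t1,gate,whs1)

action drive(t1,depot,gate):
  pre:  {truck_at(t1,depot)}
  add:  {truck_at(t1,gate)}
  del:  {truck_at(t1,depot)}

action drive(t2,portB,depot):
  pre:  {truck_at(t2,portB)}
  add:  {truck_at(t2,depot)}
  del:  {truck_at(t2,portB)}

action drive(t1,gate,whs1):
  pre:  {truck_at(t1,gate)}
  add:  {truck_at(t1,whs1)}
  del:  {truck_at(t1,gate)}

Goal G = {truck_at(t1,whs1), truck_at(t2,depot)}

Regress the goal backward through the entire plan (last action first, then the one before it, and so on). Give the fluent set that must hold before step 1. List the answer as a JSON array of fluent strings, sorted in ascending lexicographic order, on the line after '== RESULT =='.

Work backward from the goal:
  through step 3 (drive(t1,gate,whs1)): drop {truck_at(t1,whs1)}, keep {truck_at(t2,depot)}, require {truck_at(t1,gate)}
    → {truck_at(t1,gate), truck_at(t2,depot)}
  through step 2 (drive(t2,portB,depot)): drop {truck_at(t2,depot)}, keep {truck_at(t1,gate)}, require {truck_at(t2,portB)}
    → {truck_at(t1,gate), truck_at(t2,portB)}
  through step 1 (drive(t1,depot,gate)): drop {truck_at(t1,gate)}, keep {truck_at(t2,portB)}, require {truck_at(t1,depot)}
    → {truck_at(t1,depot), truck_at(t2,portB)}

== RESULT ==
["truck_at(t1,depot)", "truck_at(t2,portB)"]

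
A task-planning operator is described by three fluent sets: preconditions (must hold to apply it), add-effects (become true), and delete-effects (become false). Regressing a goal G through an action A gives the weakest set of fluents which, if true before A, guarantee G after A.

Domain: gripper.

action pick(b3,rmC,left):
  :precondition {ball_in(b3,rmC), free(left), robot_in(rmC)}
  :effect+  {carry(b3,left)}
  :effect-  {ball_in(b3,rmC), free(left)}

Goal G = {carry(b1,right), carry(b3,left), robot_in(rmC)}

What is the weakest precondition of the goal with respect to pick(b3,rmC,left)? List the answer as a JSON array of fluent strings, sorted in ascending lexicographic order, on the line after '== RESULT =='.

Compute (G \ add) ∪ pre:
  G ∩ del = {}  (empty — regression defined)
  G \ add = {carry(b1,right), carry(b3,left), robot_in(rmC)} \ {carry(b3,left)} = {carry(b1,right), robot_in(rmC)}
  ∪ pre   = {carry(b1,right), robot_in(rmC)} ∪ {ball_in(b3,rmC), free(left), robot_in(rmC)}
          = {ball_in(b3,rmC), carry(b1,right), free(left), robot_in(rmC)}

== RESULT ==
["ball_in(b3,rmC)", "carry(b1,right)", "free(left)", "robot_in(rmC)"]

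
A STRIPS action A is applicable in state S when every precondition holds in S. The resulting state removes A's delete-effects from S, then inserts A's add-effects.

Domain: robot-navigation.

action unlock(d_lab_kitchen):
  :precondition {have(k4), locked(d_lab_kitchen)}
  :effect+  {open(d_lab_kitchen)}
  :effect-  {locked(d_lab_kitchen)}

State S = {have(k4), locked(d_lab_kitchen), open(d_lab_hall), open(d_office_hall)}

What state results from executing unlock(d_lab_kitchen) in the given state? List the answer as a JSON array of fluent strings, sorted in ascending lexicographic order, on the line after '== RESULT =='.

Progress:
  pre ⊆ S: {have(k4), locked(d_lab_kitchen)} ⊆ S  — applicable
  S \ del = {have(k4), open(d_lab_hall), open(d_office_hall)}
  ∪ add   = {have(k4), open(d_lab_hall), open(d_lab_kitchen), open(d_office_hall)}

== RESULT ==
["have(k4)", "open(d_lab_hall)", "open(d_lab_kitchen)", "open(d_office_hall)"]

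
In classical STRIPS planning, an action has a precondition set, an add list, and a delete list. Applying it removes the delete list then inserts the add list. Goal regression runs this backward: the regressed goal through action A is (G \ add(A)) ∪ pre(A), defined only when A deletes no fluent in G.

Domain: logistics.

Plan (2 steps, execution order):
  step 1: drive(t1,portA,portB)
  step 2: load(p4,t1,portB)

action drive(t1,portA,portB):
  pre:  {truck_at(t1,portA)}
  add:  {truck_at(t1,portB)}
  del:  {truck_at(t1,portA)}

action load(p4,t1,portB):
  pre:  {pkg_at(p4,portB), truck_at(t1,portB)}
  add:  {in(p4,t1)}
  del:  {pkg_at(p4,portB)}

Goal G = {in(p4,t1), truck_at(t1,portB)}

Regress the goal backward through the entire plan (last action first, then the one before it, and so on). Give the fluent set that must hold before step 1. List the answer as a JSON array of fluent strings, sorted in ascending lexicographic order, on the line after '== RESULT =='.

Regress step by step:
  through step 2 (load(p4,t1,portB)): drop {in(p4,t1)}, keep {truck_at(t1,portB)}, require {pkg_at(p4,portB), truck_at(t1,portB)}
    → {pkg_at(p4,portB), truck_at(t1,portB)}
  through step 1 (drive(t1,portA,portB)): drop {truck_at(t1,portB)}, keep {pkg_at(p4,portB)}, require {truck_at(t1,portA)}
    → {pkg_at(p4,portB), truck_at(t1,portA)}

== RESULT ==
["pkg_at(p4,portB)", "truck_at(t1,portA)"]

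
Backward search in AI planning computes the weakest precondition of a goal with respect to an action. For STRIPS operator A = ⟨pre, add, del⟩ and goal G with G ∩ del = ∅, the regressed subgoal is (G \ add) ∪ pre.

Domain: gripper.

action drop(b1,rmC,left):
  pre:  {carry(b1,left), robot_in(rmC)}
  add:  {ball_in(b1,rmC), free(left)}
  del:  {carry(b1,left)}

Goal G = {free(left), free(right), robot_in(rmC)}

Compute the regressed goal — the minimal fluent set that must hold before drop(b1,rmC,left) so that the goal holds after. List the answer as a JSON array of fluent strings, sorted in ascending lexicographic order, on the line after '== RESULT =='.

Regress:
  G ∩ del = {}  (empty — regression defined)
  G \ add = {free(left), free(right), robot_in(rmC)} \ {ball_in(b1,rmC), free(left)} = {free(right), robot_in(rmC)}
  ∪ pre   = {free(right), robot_in(rmC)} ∪ {carry(b1,left), robot_in(rmC)}
          = {carry(b1,left), free(right), robot_in(rmC)}

== RESULT ==
["carry(b1,left)", "free(right)", "robot_in(rmC)"]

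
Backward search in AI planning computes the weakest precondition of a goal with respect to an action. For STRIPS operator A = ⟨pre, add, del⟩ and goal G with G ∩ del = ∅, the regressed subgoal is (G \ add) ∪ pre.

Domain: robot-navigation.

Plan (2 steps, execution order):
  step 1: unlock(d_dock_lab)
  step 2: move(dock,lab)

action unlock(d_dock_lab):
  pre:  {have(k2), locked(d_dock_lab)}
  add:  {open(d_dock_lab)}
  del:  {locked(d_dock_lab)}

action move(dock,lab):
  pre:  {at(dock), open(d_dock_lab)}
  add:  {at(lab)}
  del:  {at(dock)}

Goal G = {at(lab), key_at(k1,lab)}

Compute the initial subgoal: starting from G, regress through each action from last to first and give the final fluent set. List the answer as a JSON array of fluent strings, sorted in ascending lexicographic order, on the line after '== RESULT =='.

Regress step by step:
  through step 2 (move(dock,lab)): drop {at(lab)}, keep {key_at(k1,lab)}, require {at(dock), open(d_dock_lab)}
    → {at(dock), key_at(k1,lab), open(d_dock_lab)}
  through step 1 (unlock(d_dock_lab)): drop {open(d_dock_lab)}, keep {at(dock), key_at(k1,lab)}, require {have(k2), locked(d_dock_lab)}
    → {at(dock), have(k2), key_at(k1,lab), locked(d_dock_lab)}

== RESULT ==
["at(dock)", "have(k2)", "key_at(k1,lab)", "locked(d_dock_lab)"]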